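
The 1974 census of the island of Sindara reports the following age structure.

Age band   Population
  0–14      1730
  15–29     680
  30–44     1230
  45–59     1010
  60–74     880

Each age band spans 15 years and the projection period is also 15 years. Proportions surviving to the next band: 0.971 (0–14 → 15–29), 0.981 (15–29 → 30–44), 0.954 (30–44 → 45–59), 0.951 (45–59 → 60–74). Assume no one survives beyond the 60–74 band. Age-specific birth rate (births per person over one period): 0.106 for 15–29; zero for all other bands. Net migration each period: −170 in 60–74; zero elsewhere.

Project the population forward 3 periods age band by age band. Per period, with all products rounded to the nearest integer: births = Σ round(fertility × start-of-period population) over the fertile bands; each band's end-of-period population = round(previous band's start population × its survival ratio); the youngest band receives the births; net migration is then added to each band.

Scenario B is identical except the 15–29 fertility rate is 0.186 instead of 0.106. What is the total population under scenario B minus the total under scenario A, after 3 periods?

197

Let group 1 be 0–14 through group 5 = 60–74.
Period 1.
Births: 680 × 0.106 = 72
Group 2: 1730 × 0.971 = 1680
Group 3: 680 × 0.981 = 667
Group 4: 1230 × 0.954 = 1173
Group 5: 1010 × 0.951 = 961
Net migration: Group 5 − 170 → 791
Giving 72 / 1680 / 667 / 1173 / 791.
Period 2.
Births: 1680 × 0.106 = 178
Group 2: 72 × 0.971 = 70
Group 3: 1680 × 0.981 = 1648
Group 4: 667 × 0.954 = 636
Group 5: 1173 × 0.951 = 1116
Net migration: Group 5 − 170 → 946
Giving 178 / 70 / 1648 / 636 / 946.
Period 3.
Births: 70 × 0.106 = 7
Group 2: 178 × 0.971 = 173
Group 3: 70 × 0.981 = 69
Group 4: 1648 × 0.954 = 1572
Group 5: 636 × 0.951 = 605
Net migration: Group 5 − 170 → 435
Giving 7 / 173 / 69 / 1572 / 435.
Scenario A total after 3 periods: 2256
Scenario B projection —
Period 1.
Births: 680 × 0.186 = 126
Group 2: 1730 × 0.971 = 1680
Group 3: 680 × 0.981 = 667
Group 4: 1230 × 0.954 = 1173
Group 5: 1010 × 0.951 = 961
Net migration: Group 5 − 170 → 791
Giving 126 / 1680 / 667 / 1173 / 791.
Period 2.
Births: 1680 × 0.186 = 312
Group 2: 126 × 0.971 = 122
Group 3: 1680 × 0.981 = 1648
Group 4: 667 × 0.954 = 636
Group 5: 1173 × 0.951 = 1116
Net migration: Group 5 − 170 → 946
Giving 312 / 122 / 1648 / 636 / 946.
Period 3.
Births: 122 × 0.186 = 23
Group 2: 312 × 0.971 = 303
Group 3: 122 × 0.981 = 120
Group 4: 1648 × 0.954 = 1572
Group 5: 636 × 0.951 = 605
Net migration: Group 5 − 170 → 435
Giving 23 / 303 / 120 / 1572 / 435.
Scenario B total after 3 periods: 2453
Difference B − A = 2453 − 2256 = 197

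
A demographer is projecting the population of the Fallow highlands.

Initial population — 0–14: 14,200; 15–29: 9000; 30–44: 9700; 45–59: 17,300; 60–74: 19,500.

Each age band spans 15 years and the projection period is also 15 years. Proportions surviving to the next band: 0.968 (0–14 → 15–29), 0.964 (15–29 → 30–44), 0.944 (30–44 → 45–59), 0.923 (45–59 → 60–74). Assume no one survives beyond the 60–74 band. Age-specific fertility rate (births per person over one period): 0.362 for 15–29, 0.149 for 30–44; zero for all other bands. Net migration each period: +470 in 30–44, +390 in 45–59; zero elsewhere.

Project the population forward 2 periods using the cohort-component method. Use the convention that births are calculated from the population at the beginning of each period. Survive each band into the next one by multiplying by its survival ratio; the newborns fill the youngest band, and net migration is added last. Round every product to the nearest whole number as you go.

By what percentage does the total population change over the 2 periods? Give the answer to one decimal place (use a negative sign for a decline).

-39.1

Let band 1 be 0–14 through band 5 = 60–74.
[period 1]
Births: 9000 * 0.362 = 3258 ; 9700 * 0.149 = 1445 → 4703
Band 2: 14200 * 0.968 = 13746
Band 3: 9000 * 0.964 = 8676
Band 4: 9700 * 0.944 = 9157
Band 5: 17300 * 0.923 = 15968
Net migration: Band 3 + 470 → 9146; Band 4 + 390 → 9547
Population now: 0–14=4703, 15–29=13746, 30–44=9146, 45–59=9547, 60–74=15968
[period 2]
Births: 13746 * 0.362 = 4976 ; 9146 * 0.149 = 1363 → 6339
Band 2: 4703 * 0.968 = 4553
Band 3: 13746 * 0.964 = 13251
Band 4: 9146 * 0.944 = 8634
Band 5: 9547 * 0.923 = 8812
Net migration: Band 3 + 470 → 13721; Band 4 + 390 → 9024
Population now: 0–14=6339, 15–29=4553, 30–44=13721, 45–59=9024, 60–74=8812
Total: 69700 → 42449; change = -27251; percentage change = -39.1%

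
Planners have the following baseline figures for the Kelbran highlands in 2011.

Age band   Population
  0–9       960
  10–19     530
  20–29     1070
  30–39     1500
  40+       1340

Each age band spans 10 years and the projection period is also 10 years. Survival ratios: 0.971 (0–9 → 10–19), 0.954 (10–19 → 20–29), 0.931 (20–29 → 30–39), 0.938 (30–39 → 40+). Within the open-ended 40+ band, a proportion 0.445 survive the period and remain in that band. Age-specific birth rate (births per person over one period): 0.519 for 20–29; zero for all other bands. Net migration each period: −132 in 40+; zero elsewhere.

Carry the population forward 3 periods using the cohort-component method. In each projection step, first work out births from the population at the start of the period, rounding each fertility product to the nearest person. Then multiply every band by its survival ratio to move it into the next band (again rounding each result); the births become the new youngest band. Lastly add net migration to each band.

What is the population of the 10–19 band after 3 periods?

255

After projecting period 1:
Births: 1070 × 0.519 = 555
10–19: 960 × 0.971 = 932
20–29: 530 × 0.954 = 506
30–39: 1070 × 0.931 = 996
40+: 1500 × 0.938 + 1340 × 0.445 = 1407 + 596 = 2003
Net migration: 40+ − 132 → 1871
→ [555, 932, 506, 996, 1871]
After projecting period 2:
Births: 506 × 0.519 = 263
10–19: 555 × 0.971 = 539
20–29: 932 × 0.954 = 889
30–39: 506 × 0.931 = 471
40+: 996 × 0.938 + 1871 × 0.445 = 934 + 833 = 1767
Net migration: 40+ − 132 → 1635
→ [263, 539, 889, 471, 1635]
After projecting period 3:
Births: 889 × 0.519 = 461
10–19: 263 × 0.971 = 255
20–29: 539 × 0.954 = 514
30–39: 889 × 0.931 = 828
40+: 471 × 0.938 + 1635 × 0.445 = 442 + 728 = 1170
Net migration: 40+ − 132 → 1038
→ [461, 255, 514, 828, 1038]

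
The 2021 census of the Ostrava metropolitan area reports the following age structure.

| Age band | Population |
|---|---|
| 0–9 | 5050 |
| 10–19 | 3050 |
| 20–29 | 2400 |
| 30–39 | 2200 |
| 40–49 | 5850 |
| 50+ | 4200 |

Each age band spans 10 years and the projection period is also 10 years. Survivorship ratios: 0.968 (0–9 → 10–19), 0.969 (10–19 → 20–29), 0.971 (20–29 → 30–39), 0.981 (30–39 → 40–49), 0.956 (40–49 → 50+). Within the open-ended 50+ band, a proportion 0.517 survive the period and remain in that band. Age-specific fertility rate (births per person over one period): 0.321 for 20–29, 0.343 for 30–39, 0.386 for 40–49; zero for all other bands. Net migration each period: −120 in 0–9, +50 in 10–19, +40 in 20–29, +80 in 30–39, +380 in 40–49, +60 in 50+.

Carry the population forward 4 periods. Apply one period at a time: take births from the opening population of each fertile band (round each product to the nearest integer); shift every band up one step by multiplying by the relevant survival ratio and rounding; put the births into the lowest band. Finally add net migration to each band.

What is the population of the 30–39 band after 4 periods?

Call the bands 1 to 6, youngest first.
After projecting period 1:
Births: 2400 × 0.321 = 770  |  2200 × 0.343 = 755  |  5850 × 0.386 = 2258 — total 3783
Band 2: 5050 × 0.968 = 4888
Band 3: 3050 × 0.969 = 2955
Band 4: 2400 × 0.971 = 2330
Band 5: 2200 × 0.981 = 2158
Band 6: 5850 × 0.956 + 4200 × 0.517 = 5593 + 2171 = 7764
Net migration: Band 1 − 120 → 3663; Band 2 + 50 → 4938; Band 3 + 40 → 2995; Band 4 + 80 → 2410; Band 5 + 380 → 2538; Band 6 + 60 → 7824
→ [3663, 4938, 2995, 2410, 2538, 7824]
After projecting period 2:
Births: 2995 × 0.321 = 961  |  2410 × 0.343 = 827  |  2538 × 0.386 = 980 — total 2768
Band 2: 3663 × 0.968 = 3546
Band 3: 4938 × 0.969 = 4785
Band 4: 2995 × 0.971 = 2908
Band 5: 2410 × 0.981 = 2364
Band 6: 2538 × 0.956 + 7824 × 0.517 = 2426 + 4045 = 6471
Net migration: Band 1 − 120 → 2648; Band 2 + 50 → 3596; Band 3 + 40 → 4825; Band 4 + 80 → 2988; Band 5 + 380 → 2744; Band 6 + 60 → 6531
→ [2648, 3596, 4825, 2988, 2744, 6531]
After projecting period 3:
Births: 4825 × 0.321 = 1549  |  2988 × 0.343 = 1025  |  2744 × 0.386 = 1059 — total 3633
Band 2: 2648 × 0.968 = 2563
Band 3: 3596 × 0.969 = 3485
Band 4: 4825 × 0.971 = 4685
Band 5: 2988 × 0.981 = 2931
Band 6: 2744 × 0.956 + 6531 × 0.517 = 2623 + 3377 = 6000
Net migration: Band 1 − 120 → 3513; Band 2 + 50 → 2613; Band 3 + 40 → 3525; Band 4 + 80 → 4765; Band 5 + 380 → 3311; Band 6 + 60 → 6060
→ [3513, 2613, 3525, 4765, 3311, 6060]
After projecting period 4:
Births: 3525 × 0.321 = 1132  |  4765 × 0.343 = 1634  |  3311 × 0.386 = 1278 — total 4044
Band 2: 3513 × 0.968 = 3401
Band 3: 2613 × 0.969 = 2532
Band 4: 3525 × 0.971 = 3423
Band 5: 4765 × 0.981 = 4674
Band 6: 3311 × 0.956 + 6060 × 0.517 = 3165 + 3133 = 6298
Net migration: Band 1 − 120 → 3924; Band 2 + 50 → 3451; Band 3 + 40 → 2572; Band 4 + 80 → 3503; Band 5 + 380 → 5054; Band 6 + 60 → 6358
→ [3924, 3451, 2572, 3503, 5054, 6358]

3503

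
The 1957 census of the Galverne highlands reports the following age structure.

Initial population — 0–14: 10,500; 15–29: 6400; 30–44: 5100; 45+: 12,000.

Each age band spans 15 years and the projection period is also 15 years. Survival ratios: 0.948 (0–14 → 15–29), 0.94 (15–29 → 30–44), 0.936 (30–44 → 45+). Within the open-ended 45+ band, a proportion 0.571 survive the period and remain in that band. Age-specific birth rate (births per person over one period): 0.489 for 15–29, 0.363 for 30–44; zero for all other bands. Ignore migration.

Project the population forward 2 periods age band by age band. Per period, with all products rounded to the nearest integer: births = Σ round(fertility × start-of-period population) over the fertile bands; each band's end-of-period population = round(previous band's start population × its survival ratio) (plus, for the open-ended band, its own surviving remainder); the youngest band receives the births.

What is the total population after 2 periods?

33400

[period 1]
Births: 6400 × 0.489 = 3130, 5100 × 0.363 = 1851 ⇒ total 4981
15–29: 10500 × 0.948 = 9954
30–44: 6400 × 0.94 = 6016
45+: 5100 × 0.936 + 12000 × 0.571 = 4774 + 6852 = 11626
Giving 4981 / 9954 / 6016 / 11626.
[period 2]
Births: 9954 × 0.489 = 4868, 6016 × 0.363 = 2184 ⇒ total 7052
15–29: 4981 × 0.948 = 4722
30–44: 9954 × 0.94 = 9357
45+: 6016 × 0.936 + 11626 × 0.571 = 5631 + 6638 = 12269
Giving 7052 / 4722 / 9357 / 12269.
Total after period 2: 7052 + 4722 + 9357 + 12269 = 33400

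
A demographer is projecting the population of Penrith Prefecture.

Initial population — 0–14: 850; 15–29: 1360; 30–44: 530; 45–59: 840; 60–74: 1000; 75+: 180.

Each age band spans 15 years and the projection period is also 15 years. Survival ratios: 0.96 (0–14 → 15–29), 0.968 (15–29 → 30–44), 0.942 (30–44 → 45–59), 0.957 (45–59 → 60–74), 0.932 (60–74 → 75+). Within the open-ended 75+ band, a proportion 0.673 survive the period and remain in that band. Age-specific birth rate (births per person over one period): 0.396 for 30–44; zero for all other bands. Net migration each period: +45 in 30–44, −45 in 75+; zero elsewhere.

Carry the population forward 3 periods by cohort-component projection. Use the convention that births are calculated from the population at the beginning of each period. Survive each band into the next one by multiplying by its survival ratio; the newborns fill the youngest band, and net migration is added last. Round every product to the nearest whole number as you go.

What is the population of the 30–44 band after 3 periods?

241

After projecting period 1:
Births: 530 × 0.396 = 210
15–29: 850 × 0.96 = 816
30–44: 1360 × 0.968 = 1316
45–59: 530 × 0.942 = 499
60–74: 840 × 0.957 = 804
75+: 1000 × 0.932 + 180 × 0.673 = 932 + 121 = 1053
Net migration: 30–44 + 45 → 1361; 75+ − 45 → 1008
Giving 210 / 816 / 1361 / 499 / 804 / 1008.
After projecting period 2:
Births: 1361 × 0.396 = 539
15–29: 210 × 0.96 = 202
30–44: 816 × 0.968 = 790
45–59: 1361 × 0.942 = 1282
60–74: 499 × 0.957 = 478
75+: 804 × 0.932 + 1008 × 0.673 = 749 + 678 = 1427
Net migration: 30–44 + 45 → 835; 75+ − 45 → 1382
Giving 539 / 202 / 835 / 1282 / 478 / 1382.
After projecting period 3:
Births: 835 × 0.396 = 331
15–29: 539 × 0.96 = 517
30–44: 202 × 0.968 = 196
45–59: 835 × 0.942 = 787
60–74: 1282 × 0.957 = 1227
75+: 478 × 0.932 + 1382 × 0.673 = 445 + 930 = 1375
Net migration: 30–44 + 45 → 241; 75+ − 45 → 1330
Giving 331 / 517 / 241 / 787 / 1227 / 1330.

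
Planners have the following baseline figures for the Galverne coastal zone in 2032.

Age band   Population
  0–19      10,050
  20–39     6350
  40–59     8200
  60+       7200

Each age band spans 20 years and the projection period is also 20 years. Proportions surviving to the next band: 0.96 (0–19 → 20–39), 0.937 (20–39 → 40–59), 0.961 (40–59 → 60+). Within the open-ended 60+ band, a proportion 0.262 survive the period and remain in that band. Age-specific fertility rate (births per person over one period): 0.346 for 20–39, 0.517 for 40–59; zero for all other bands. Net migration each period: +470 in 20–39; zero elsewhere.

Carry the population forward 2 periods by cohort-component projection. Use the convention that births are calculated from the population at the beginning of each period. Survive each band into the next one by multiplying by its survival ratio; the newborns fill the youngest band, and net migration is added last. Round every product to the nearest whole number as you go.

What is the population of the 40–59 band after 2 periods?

— Period 1 —
Births: 6350 × 0.346 = 2197  |  8200 × 0.517 = 4239 — total 6436
20–39: 10050 × 0.96 = 9648
40–59: 6350 × 0.937 = 5950
60+: 8200 × 0.961 + 7200 × 0.262 = 7880 + 1886 = 9766
Net migration: 20–39 + 470 → 10118
Population now: 0–19=6436, 20–39=10118, 40–59=5950, 60+=9766
— Period 2 —
Births: 10118 × 0.346 = 3501  |  5950 × 0.517 = 3076 — total 6577
20–39: 6436 × 0.96 = 6179
40–59: 10118 × 0.937 = 9481
60+: 5950 × 0.961 + 9766 × 0.262 = 5718 + 2559 = 8277
Net migration: 20–39 + 470 → 6649
Population now: 0–19=6577, 20–39=6649, 40–59=9481, 60+=8277

9481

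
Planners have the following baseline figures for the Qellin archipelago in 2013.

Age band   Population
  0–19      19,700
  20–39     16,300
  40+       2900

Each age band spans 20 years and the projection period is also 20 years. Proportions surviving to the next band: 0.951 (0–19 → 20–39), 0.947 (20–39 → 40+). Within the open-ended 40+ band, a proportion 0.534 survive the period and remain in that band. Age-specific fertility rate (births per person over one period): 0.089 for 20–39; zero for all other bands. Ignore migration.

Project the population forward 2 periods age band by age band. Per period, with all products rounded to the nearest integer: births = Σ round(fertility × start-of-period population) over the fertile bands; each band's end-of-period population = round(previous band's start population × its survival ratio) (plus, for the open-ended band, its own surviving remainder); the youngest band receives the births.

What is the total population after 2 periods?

29859

Numbering the bands 1..3 from youngest to oldest:
[period 1]
Births: 16300 × 0.089 = 1451
Band 2: 19700 × 0.951 = 18735
Band 3: 16300 × 0.947 + 2900 × 0.534 = 15436 + 1549 = 16985
→ [1451, 18735, 16985]
[period 2]
Births: 18735 × 0.089 = 1667
Band 2: 1451 × 0.951 = 1380
Band 3: 18735 × 0.947 + 16985 × 0.534 = 17742 + 9070 = 26812
→ [1667, 1380, 26812]
Total after period 2: 1667 + 1380 + 26812 = 29859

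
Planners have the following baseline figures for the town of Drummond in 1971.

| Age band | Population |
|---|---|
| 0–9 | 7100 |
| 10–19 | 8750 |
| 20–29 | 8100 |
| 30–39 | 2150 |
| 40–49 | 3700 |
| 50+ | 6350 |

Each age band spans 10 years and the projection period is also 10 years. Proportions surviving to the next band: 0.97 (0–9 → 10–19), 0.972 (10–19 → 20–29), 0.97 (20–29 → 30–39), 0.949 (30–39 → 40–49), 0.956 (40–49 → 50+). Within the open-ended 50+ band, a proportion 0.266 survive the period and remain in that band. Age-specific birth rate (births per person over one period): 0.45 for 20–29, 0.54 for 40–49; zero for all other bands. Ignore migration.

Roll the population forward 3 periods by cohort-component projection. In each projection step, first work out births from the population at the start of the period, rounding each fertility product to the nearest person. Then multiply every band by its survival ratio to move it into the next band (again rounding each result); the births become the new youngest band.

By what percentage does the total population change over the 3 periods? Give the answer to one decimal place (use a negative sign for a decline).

9.2

Let group 1 be 0–9 through group 6 = 50+.
After projecting period 1:
Births: 8100 * 0.45 = 3645, 3700 * 0.54 = 1998 — total 5643
Group 2: 7100 * 0.97 = 6887
Group 3: 8750 * 0.972 = 8505
Group 4: 8100 * 0.97 = 7857
Group 5: 2150 * 0.949 = 2040
Group 6: 3700 * 0.956 + 6350 * 0.266 = 3537 + 1689 = 5226
Population now: 0–9=5643, 10–19=6887, 20–29=8505, 30–39=7857, 40–49=2040, 50+=5226
After projecting period 2:
Births: 8505 * 0.45 = 3827, 2040 * 0.54 = 1102 — total 4929
Group 2: 5643 * 0.97 = 5474
Group 3: 6887 * 0.972 = 6694
Group 4: 8505 * 0.97 = 8250
Group 5: 7857 * 0.949 = 7456
Group 6: 2040 * 0.956 + 5226 * 0.266 = 1950 + 1390 = 3340
Population now: 0–9=4929, 10–19=5474, 20–29=6694, 30–39=8250, 40–49=7456, 50+=3340
After projecting period 3:
Births: 6694 * 0.45 = 3012, 7456 * 0.54 = 4026 — total 7038
Group 2: 4929 * 0.97 = 4781
Group 3: 5474 * 0.972 = 5321
Group 4: 6694 * 0.97 = 6493
Group 5: 8250 * 0.949 = 7829
Group 6: 7456 * 0.956 + 3340 * 0.266 = 7128 + 888 = 8016
Population now: 0–9=7038, 10–19=4781, 20–29=5321, 30–39=6493, 40–49=7829, 50+=8016
Total: 36150 → 39478; change = 3328; percentage change = 9.2%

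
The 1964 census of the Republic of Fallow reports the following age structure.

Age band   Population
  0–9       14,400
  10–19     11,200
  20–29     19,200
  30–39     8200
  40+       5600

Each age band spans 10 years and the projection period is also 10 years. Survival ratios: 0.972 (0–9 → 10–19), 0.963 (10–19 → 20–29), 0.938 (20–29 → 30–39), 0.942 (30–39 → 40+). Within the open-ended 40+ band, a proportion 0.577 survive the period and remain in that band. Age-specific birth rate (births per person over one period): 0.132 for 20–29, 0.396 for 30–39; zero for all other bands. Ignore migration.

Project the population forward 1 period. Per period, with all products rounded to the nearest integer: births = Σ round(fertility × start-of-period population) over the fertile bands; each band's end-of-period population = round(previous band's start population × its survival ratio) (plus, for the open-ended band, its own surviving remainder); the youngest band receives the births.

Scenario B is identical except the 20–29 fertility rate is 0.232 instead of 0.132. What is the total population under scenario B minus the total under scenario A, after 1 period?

Numbering the bands 1..5 from youngest to oldest:
After projecting period 1:
Births: 19200 × 0.132 = 2534  |  8200 × 0.396 = 3247 ⇒ total 5781
Band 2: 14400 × 0.972 = 13997
Band 3: 11200 × 0.963 = 10786
Band 4: 19200 × 0.938 = 18010
Band 5: 8200 × 0.942 + 5600 × 0.577 = 7724 + 3231 = 10955
→ [5781, 13997, 10786, 18010, 10955]
Scenario A total after 1 period: 59529
Scenario B projection —
After projecting period 1:
Births: 19200 × 0.232 = 4454  |  8200 × 0.396 = 3247 ⇒ total 7701
Band 2: 14400 × 0.972 = 13997
Band 3: 11200 × 0.963 = 10786
Band 4: 19200 × 0.938 = 18010
Band 5: 8200 × 0.942 + 5600 × 0.577 = 7724 + 3231 = 10955
→ [7701, 13997, 10786, 18010, 10955]
Scenario B total after 1 period: 61449
Difference B − A = 61449 − 59529 = 1920

1920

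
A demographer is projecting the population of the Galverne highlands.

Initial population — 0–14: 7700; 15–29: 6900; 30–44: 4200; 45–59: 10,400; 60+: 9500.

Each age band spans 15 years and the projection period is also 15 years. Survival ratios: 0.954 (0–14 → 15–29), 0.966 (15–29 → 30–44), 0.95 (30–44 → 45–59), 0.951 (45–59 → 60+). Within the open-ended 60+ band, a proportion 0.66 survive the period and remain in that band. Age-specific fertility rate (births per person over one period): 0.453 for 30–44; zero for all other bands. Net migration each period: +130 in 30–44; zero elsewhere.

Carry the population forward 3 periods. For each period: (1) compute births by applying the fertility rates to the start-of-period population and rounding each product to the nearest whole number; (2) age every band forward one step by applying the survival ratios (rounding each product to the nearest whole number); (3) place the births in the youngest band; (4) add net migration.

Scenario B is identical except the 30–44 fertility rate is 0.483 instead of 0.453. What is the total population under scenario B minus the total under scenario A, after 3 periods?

529

Period 1.
Births: 4200 × 0.453 = 1903
15–29: 7700 × 0.954 = 7346
30–44: 6900 × 0.966 = 6665
45–59: 4200 × 0.95 = 3990
60+: 10400 × 0.951 + 9500 × 0.66 = 9890 + 6270 = 16160
Net migration: 30–44 + 130 → 6795
→ [1903, 7346, 6795, 3990, 16160]
Period 2.
Births: 6795 × 0.453 = 3078
15–29: 1903 × 0.954 = 1815
30–44: 7346 × 0.966 = 7096
45–59: 6795 × 0.95 = 6455
60+: 3990 × 0.951 + 16160 × 0.66 = 3794 + 10666 = 14460
Net migration: 30–44 + 130 → 7226
→ [3078, 1815, 7226, 6455, 14460]
Period 3.
Births: 7226 × 0.453 = 3273
15–29: 3078 × 0.954 = 2936
30–44: 1815 × 0.966 = 1753
45–59: 7226 × 0.95 = 6865
60+: 6455 × 0.951 + 14460 × 0.66 = 6139 + 9544 = 15683
Net migration: 30–44 + 130 → 1883
→ [3273, 2936, 1883, 6865, 15683]
Scenario A total after 3 periods: 30640
Scenario B projection —
Period 1.
Births: 4200 × 0.483 = 2029
15–29: 7700 × 0.954 = 7346
30–44: 6900 × 0.966 = 6665
45–59: 4200 × 0.95 = 3990
60+: 10400 × 0.951 + 9500 × 0.66 = 9890 + 6270 = 16160
Net migration: 30–44 + 130 → 6795
→ [2029, 7346, 6795, 3990, 16160]
Period 2.
Births: 6795 × 0.483 = 3282
15–29: 2029 × 0.954 = 1936
30–44: 7346 × 0.966 = 7096
45–59: 6795 × 0.95 = 6455
60+: 3990 × 0.951 + 16160 × 0.66 = 3794 + 10666 = 14460
Net migration: 30–44 + 130 → 7226
→ [3282, 1936, 7226, 6455, 14460]
Period 3.
Births: 7226 × 0.483 = 3490
15–29: 3282 × 0.954 = 3131
30–44: 1936 × 0.966 = 1870
45–59: 7226 × 0.95 = 6865
60+: 6455 × 0.951 + 14460 × 0.66 = 6139 + 9544 = 15683
Net migration: 30–44 + 130 → 2000
→ [3490, 3131, 2000, 6865, 15683]
Scenario B total after 3 periods: 31169
Difference B − A = 31169 − 30640 = 529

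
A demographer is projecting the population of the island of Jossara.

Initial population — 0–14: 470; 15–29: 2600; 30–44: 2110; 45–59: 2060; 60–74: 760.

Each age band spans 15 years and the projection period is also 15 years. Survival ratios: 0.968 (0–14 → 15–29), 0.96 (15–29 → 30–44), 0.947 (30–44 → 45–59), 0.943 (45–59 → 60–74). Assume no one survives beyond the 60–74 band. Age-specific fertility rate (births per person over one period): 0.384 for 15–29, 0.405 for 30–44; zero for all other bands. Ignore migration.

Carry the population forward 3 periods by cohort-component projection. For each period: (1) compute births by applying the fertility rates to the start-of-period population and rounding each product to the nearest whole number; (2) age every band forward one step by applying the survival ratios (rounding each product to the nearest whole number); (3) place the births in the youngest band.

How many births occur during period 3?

Period 1.
Births: 2600 * 0.384 = 998 ; 2110 * 0.405 = 855 → total 1853
15–29: 470 * 0.968 = 455
30–44: 2600 * 0.96 = 2496
45–59: 2110 * 0.947 = 1998
60–74: 2060 * 0.943 = 1943
Population now: 0–14=1853, 15–29=455, 30–44=2496, 45–59=1998, 60–74=1943
Period 2.
Births: 455 * 0.384 = 175 ; 2496 * 0.405 = 1011 → total 1186
15–29: 1853 * 0.968 = 1794
30–44: 455 * 0.96 = 437
45–59: 2496 * 0.947 = 2364
60–74: 1998 * 0.943 = 1884
Population now: 0–14=1186, 15–29=1794, 30–44=437, 45–59=2364, 60–74=1884
Period 3.
Births: 1794 * 0.384 = 689 ; 437 * 0.405 = 177 → total 866
15–29: 1186 * 0.968 = 1148
30–44: 1794 * 0.96 = 1722
45–59: 437 * 0.947 = 414
60–74: 2364 * 0.943 = 2229
Population now: 0–14=866, 15–29=1148, 30–44=1722, 45–59=414, 60–74=2229

866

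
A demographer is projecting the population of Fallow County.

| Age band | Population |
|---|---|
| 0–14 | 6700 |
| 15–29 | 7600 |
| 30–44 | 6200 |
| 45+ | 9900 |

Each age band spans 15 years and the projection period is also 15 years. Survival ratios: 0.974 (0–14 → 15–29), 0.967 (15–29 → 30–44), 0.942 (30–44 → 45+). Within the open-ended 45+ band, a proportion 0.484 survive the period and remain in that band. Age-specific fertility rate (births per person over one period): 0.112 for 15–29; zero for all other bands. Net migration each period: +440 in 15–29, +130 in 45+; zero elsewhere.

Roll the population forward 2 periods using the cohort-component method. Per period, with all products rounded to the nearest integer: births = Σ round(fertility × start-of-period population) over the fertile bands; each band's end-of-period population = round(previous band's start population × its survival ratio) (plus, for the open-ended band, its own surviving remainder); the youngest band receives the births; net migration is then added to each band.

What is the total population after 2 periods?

Call the groups 1 to 4, youngest first.
Period 1:
Births: 7600 × 0.112 = 851
Group 2: 6700 × 0.974 = 6526
Group 3: 7600 × 0.967 = 7349
Group 4: 6200 × 0.942 + 9900 × 0.484 = 5840 + 4792 = 10632
Net migration: Group 2 + 440 → 6966; Group 4 + 130 → 10762
Giving 851 / 6966 / 7349 / 10762.
Period 2:
Births: 6966 × 0.112 = 780
Group 2: 851 × 0.974 = 829
Group 3: 6966 × 0.967 = 6736
Group 4: 7349 × 0.942 + 10762 × 0.484 = 6923 + 5209 = 12132
Net migration: Group 2 + 440 → 1269; Group 4 + 130 → 12262
Giving 780 / 1269 / 6736 / 12262.
Total after period 2: 780 + 1269 + 6736 + 12262 = 21047

21047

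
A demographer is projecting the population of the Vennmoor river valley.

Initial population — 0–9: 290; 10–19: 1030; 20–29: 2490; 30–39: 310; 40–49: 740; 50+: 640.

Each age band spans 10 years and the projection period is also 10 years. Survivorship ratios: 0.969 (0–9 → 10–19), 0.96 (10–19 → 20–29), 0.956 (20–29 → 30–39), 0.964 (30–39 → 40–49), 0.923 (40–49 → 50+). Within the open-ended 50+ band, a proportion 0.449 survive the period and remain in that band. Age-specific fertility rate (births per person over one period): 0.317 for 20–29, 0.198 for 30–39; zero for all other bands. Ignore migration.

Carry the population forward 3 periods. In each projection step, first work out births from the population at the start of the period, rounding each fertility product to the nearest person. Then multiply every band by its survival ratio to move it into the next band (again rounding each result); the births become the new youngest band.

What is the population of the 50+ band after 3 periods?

After projecting period 1:
Births: 2490 × 0.317 = 789  |  310 × 0.198 = 61 — total 850
10–19: 290 × 0.969 = 281
20–29: 1030 × 0.96 = 989
30–39: 2490 × 0.956 = 2380
40–49: 310 × 0.964 = 299
50+: 740 × 0.923 + 640 × 0.449 = 683 + 287 = 970
Population now: 0–9=850, 10–19=281, 20–29=989, 30–39=2380, 40–49=299, 50+=970
After projecting period 2:
Births: 989 × 0.317 = 314  |  2380 × 0.198 = 471 — total 785
10–19: 850 × 0.969 = 824
20–29: 281 × 0.96 = 270
30–39: 989 × 0.956 = 945
40–49: 2380 × 0.964 = 2294
50+: 299 × 0.923 + 970 × 0.449 = 276 + 436 = 712
Population now: 0–9=785, 10–19=824, 20–29=270, 30–39=945, 40–49=2294, 50+=712
After projecting period 3:
Births: 270 × 0.317 = 86  |  945 × 0.198 = 187 — total 273
10–19: 785 × 0.969 = 761
20–29: 824 × 0.96 = 791
30–39: 270 × 0.956 = 258
40–49: 945 × 0.964 = 911
50+: 2294 × 0.923 + 712 × 0.449 = 2117 + 320 = 2437
Population now: 0–9=273, 10–19=761, 20–29=791, 30–39=258, 40–49=911, 50+=2437

2437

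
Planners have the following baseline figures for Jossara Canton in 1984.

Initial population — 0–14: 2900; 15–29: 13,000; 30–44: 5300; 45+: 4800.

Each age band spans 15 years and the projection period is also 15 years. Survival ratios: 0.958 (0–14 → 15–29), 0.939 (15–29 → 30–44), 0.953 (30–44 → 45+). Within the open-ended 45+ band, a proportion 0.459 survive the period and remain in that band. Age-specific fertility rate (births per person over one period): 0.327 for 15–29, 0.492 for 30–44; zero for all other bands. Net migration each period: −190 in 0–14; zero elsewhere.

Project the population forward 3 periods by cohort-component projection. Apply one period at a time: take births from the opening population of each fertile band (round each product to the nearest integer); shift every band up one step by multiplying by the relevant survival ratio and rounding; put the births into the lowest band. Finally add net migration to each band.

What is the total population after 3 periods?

24978

Period 1:
Births: 13000 * 0.327 = 4251, 5300 * 0.492 = 2608 — total 6859
15–29: 2900 * 0.958 = 2778
30–44: 13000 * 0.939 = 12207
45+: 5300 * 0.953 + 4800 * 0.459 = 5051 + 2203 = 7254
Net migration: 0–14 − 190 → 6669
→ [6669, 2778, 12207, 7254]
Period 2:
Births: 2778 * 0.327 = 908, 12207 * 0.492 = 6006 — total 6914
15–29: 6669 * 0.958 = 6389
30–44: 2778 * 0.939 = 2609
45+: 12207 * 0.953 + 7254 * 0.459 = 11633 + 3330 = 14963
Net migration: 0–14 − 190 → 6724
→ [6724, 6389, 2609, 14963]
Period 3:
Births: 6389 * 0.327 = 2089, 2609 * 0.492 = 1284 — total 3373
15–29: 6724 * 0.958 = 6442
30–44: 6389 * 0.939 = 5999
45+: 2609 * 0.953 + 14963 * 0.459 = 2486 + 6868 = 9354
Net migration: 0–14 − 190 → 3183
→ [3183, 6442, 5999, 9354]
Total after period 3: 3183 + 6442 + 5999 + 9354 = 24978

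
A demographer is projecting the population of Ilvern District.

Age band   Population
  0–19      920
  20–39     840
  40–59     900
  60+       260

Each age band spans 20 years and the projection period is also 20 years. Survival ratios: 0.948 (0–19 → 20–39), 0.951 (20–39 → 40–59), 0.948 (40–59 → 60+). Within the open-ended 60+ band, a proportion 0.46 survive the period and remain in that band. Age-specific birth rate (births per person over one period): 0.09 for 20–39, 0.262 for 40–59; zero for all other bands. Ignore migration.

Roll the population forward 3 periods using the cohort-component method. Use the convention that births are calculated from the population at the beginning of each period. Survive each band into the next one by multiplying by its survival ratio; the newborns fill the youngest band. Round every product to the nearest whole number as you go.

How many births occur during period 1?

312

Period 1.
Births: 840 * 0.09 = 76  |  900 * 0.262 = 236 ⇒ total 312
20–39: 920 * 0.948 = 872
40–59: 840 * 0.951 = 799
60+: 900 * 0.948 + 260 * 0.46 = 853 + 120 = 973
End of period: [312, 872, 799, 973]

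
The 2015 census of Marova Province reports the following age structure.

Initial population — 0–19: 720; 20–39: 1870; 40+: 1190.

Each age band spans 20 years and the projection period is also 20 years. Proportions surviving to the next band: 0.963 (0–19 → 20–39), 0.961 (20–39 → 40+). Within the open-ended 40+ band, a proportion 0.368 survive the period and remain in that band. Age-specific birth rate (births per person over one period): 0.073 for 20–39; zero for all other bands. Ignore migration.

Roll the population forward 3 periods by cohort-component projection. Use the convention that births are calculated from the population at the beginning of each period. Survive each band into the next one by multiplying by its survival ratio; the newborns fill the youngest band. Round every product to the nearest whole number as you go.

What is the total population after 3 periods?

734

Let band 1 be 0–19 through band 3 = 40+.
After projecting period 1:
Births: 1870 × 0.073 = 137
Band 2: 720 × 0.963 = 693
Band 3: 1870 × 0.961 + 1190 × 0.368 = 1797 + 438 = 2235
Giving 137 / 693 / 2235.
After projecting period 2:
Births: 693 × 0.073 = 51
Band 2: 137 × 0.963 = 132
Band 3: 693 × 0.961 + 2235 × 0.368 = 666 + 822 = 1488
Giving 51 / 132 / 1488.
After projecting period 3:
Births: 132 × 0.073 = 10
Band 2: 51 × 0.963 = 49
Band 3: 132 × 0.961 + 1488 × 0.368 = 127 + 548 = 675
Giving 10 / 49 / 675.
Total after period 3: 10 + 49 + 675 = 734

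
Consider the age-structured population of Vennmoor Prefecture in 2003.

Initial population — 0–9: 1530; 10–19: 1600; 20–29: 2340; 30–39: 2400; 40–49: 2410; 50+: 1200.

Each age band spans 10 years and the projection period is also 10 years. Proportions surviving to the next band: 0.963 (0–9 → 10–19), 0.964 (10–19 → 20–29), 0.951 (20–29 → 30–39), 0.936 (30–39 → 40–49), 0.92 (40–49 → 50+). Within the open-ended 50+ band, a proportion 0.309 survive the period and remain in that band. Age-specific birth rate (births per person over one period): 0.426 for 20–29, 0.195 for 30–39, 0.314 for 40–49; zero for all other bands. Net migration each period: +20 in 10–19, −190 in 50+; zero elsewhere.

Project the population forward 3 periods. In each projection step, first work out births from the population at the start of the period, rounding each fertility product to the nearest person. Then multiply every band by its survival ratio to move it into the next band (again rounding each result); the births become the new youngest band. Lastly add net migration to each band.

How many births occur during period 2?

[period 1]
Births: 2340 × 0.426 = 997 ; 2400 × 0.195 = 468 ; 2410 × 0.314 = 757 → total 2222
10–19: 1530 × 0.963 = 1473
20–29: 1600 × 0.964 = 1542
30–39: 2340 × 0.951 = 2225
40–49: 2400 × 0.936 = 2246
50+: 2410 × 0.92 + 1200 × 0.309 = 2217 + 371 = 2588
Net migration: 10–19 + 20 → 1493; 50+ − 190 → 2398
→ [2222, 1493, 1542, 2225, 2246, 2398]
[period 2]
Births: 1542 × 0.426 = 657 ; 2225 × 0.195 = 434 ; 2246 × 0.314 = 705 → total 1796
10–19: 2222 × 0.963 = 2140
20–29: 1493 × 0.964 = 1439
30–39: 1542 × 0.951 = 1466
40–49: 2225 × 0.936 = 2083
50+: 2246 × 0.92 + 2398 × 0.309 = 2066 + 741 = 2807
Net migration: 10–19 + 20 → 2160; 50+ − 190 → 2617
→ [1796, 2160, 1439, 1466, 2083, 2617]

1796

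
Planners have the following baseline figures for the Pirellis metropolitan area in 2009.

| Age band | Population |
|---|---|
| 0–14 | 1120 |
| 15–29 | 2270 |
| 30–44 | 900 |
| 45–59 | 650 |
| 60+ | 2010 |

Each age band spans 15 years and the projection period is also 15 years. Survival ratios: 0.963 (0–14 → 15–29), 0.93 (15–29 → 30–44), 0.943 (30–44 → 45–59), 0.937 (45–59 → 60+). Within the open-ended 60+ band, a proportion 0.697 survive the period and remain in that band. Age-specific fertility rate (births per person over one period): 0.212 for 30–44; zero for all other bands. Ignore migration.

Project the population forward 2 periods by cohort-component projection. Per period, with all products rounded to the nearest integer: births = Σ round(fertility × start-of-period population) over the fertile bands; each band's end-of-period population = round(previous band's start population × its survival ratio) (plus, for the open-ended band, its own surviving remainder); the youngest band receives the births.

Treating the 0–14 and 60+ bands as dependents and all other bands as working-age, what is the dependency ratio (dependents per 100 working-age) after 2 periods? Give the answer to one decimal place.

83.2

(Bands numbered youngest = 1 to oldest = 5.)
Period 1.
Births: 900 × 0.212 = 191
Band 2: 1120 × 0.963 = 1079
Band 3: 2270 × 0.93 = 2111
Band 4: 900 × 0.943 = 849
Band 5: 650 × 0.937 + 2010 × 0.697 = 609 + 1401 = 2010
Population now: 0–14=191, 15–29=1079, 30–44=2111, 45–59=849, 60+=2010
Period 2.
Births: 2111 × 0.212 = 448
Band 2: 191 × 0.963 = 184
Band 3: 1079 × 0.93 = 1003
Band 4: 2111 × 0.943 = 1991
Band 5: 849 × 0.937 + 2010 × 0.697 = 796 + 1401 = 2197
Population now: 0–14=448, 15–29=184, 30–44=1003, 45–59=1991, 60+=2197
Dependents (band 0–14 + band 60+) = 448 + 2197 = 2645; working-age = 3178; ratio = 2645/3178 × 100 = 83.2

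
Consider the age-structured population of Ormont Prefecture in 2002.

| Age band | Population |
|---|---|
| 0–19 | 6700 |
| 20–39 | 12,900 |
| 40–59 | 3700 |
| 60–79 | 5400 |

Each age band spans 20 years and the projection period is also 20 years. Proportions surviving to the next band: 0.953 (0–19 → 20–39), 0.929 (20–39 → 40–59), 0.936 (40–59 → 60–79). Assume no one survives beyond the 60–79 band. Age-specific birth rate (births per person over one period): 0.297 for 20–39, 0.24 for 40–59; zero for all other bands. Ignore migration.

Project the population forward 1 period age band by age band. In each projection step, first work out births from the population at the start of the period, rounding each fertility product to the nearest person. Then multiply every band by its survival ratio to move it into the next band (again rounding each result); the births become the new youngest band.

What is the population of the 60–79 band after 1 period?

3463

— Period 1 —
Births: 12900 × 0.297 = 3831  |  3700 × 0.24 = 888 — total 4719
20–39: 6700 × 0.953 = 6385
40–59: 12900 × 0.929 = 11984
60–79: 3700 × 0.936 = 3463
End of period: [4719, 6385, 11984, 3463]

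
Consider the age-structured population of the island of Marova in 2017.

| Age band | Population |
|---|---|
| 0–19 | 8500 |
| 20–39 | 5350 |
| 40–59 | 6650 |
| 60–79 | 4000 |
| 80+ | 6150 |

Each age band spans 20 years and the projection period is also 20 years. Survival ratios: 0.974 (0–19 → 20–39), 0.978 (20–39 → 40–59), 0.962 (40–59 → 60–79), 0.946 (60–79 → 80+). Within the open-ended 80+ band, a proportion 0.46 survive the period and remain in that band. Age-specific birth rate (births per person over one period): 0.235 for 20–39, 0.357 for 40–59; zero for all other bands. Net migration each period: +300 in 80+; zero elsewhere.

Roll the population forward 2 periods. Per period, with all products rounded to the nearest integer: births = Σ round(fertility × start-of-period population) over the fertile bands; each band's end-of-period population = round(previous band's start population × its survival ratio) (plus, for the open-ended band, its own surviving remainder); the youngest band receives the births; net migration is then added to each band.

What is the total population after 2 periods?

Period 1.
Births: 5350 × 0.235 = 1257 ; 6650 × 0.357 = 2374 ⇒ total 3631
20–39: 8500 × 0.974 = 8279
40–59: 5350 × 0.978 = 5232
60–79: 6650 × 0.962 = 6397
80+: 4000 × 0.946 + 6150 × 0.46 = 3784 + 2829 = 6613
Net migration: 80+ + 300 → 6913
Giving 3631 / 8279 / 5232 / 6397 / 6913.
Period 2.
Births: 8279 × 0.235 = 1946 ; 5232 × 0.357 = 1868 ⇒ total 3814
20–39: 3631 × 0.974 = 3537
40–59: 8279 × 0.978 = 8097
60–79: 5232 × 0.962 = 5033
80+: 6397 × 0.946 + 6913 × 0.46 = 6052 + 3180 = 9232
Net migration: 80+ + 300 → 9532
Giving 3814 / 3537 / 8097 / 5033 / 9532.
Total after period 2: 3814 + 3537 + 8097 + 5033 + 9532 = 30013

30013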